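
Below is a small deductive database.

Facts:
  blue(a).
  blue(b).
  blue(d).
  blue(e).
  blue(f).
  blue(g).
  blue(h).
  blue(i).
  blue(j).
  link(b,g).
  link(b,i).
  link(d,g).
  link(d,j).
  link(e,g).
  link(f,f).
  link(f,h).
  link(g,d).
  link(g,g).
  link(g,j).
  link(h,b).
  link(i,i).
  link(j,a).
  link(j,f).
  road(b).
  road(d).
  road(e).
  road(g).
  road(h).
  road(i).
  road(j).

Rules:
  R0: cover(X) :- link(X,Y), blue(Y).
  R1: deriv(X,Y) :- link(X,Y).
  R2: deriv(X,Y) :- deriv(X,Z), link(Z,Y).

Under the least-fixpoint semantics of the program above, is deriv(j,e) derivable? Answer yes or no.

no

round 1: derive deriv(b,g) via R1 from link(b,g)
round 1: derive deriv(b,i) via R1 from link(b,i)
round 1: derive deriv(d,g) via R1 from link(d,g)
round 1: derive deriv(d,j) via R1 from link(d,j)
round 1: derive deriv(e,g) via R1 from link(e,g)
round 1: derive deriv(f,f) via R1 from link(f,f)
round 1: derive deriv(f,h) via R1 from link(f,h)
round 1: derive deriv(g,d) via R1 from link(g,d)
round 1: derive deriv(g,g) via R1 from link(g,g)
round 1: derive deriv(g,j) via R1 from link(g,j)
round 1: derive deriv(h,b) via R1 from link(h,b)
round 1: derive deriv(i,i) via R1 from link(i,i)
round 1: derive deriv(j,a) via R1 from link(j,a)
round 1: derive deriv(j,f) via R1 from link(j,f)
round 2: derive deriv(b,d) via R2 from deriv(b,g), link(g,d)
round 2: derive deriv(b,j) via R2 from deriv(b,g), link(g,j)
round 2: derive deriv(d,a) via R2 from deriv(d,j), link(j,a)
round 2: derive deriv(d,d) via R2 from deriv(d,g), link(g,d)
round 2: derive deriv(d,f) via R2 from deriv(d,j), link(j,f)
round 2: derive deriv(e,d) via R2 from deriv(e,g), link(g,d)
round 2: derive deriv(e,j) via R2 from deriv(e,g), link(g,j)
round 2: derive deriv(f,b) via R2 from deriv(f,h), link(h,b)
round 2: derive deriv(g,a) via R2 from deriv(g,j), link(j,a)
round 2: derive deriv(g,f) via R2 from deriv(g,j), link(j,f)
round 2: derive deriv(h,g) via R2 from deriv(h,b), link(b,g)
round 2: derive deriv(h,i) via R2 from deriv(h,b), link(b,i)
round 2: derive deriv(j,h) via R2 from deriv(j,f), link(f,h)
round 3: derive deriv(b,a) via R2 from deriv(b,j), link(j,a)
round 3: derive deriv(b,f) via R2 from deriv(b,j), link(j,f)
round 3: derive deriv(d,h) via R2 from deriv(d,f), link(f,h)
round 3: derive deriv(e,a) via R2 from deriv(e,j), link(j,a)
round 3: derive deriv(e,f) via R2 from deriv(e,j), link(j,f)
round 3: derive deriv(f,g) via R2 from deriv(f,b), link(b,g)
round 3: derive deriv(f,i) via R2 from deriv(f,b), link(b,i)
round 3: derive deriv(g,h) via R2 from deriv(g,f), link(f,h)
round 3: derive deriv(h,d) via R2 from deriv(h,g), link(g,d)
round 3: derive deriv(h,j) via R2 from deriv(h,g), link(g,j)
round 3: derive deriv(j,b) via R2 from deriv(j,h), link(h,b)
round 4: derive deriv(b,h) via R2 from deriv(b,f), link(f,h)
round 4: derive deriv(d,b) via R2 from deriv(d,h), link(h,b)
round 4: derive deriv(e,h) via R2 from deriv(e,f), link(f,h)
round 4: derive deriv(f,d) via R2 from deriv(f,g), link(g,d)
round 4: derive deriv(f,j) via R2 from deriv(f,g), link(g,j)
round 4: derive deriv(g,b) via R2 from deriv(g,h), link(h,b)
round 4: derive deriv(h,a) via R2 from deriv(h,j), link(j,a)
round 4: derive deriv(h,f) via R2 from deriv(h,j), link(j,f)
round 4: derive deriv(j,g) via R2 from deriv(j,b), link(b,g)
round 4: derive deriv(j,i) via R2 from deriv(j,b), link(b,i)
round 5: derive deriv(b,b) via R2 from deriv(b,h), link(h,b)
round 5: derive deriv(d,i) via R2 from deriv(d,b), link(b,i)
round 5: derive deriv(e,b) via R2 from deriv(e,h), link(h,b)
round 5: derive deriv(f,a) via R2 from deriv(f,j), link(j,a)
round 5: derive deriv(g,i) via R2 from deriv(g,b), link(b,i)
round 5: derive deriv(h,h) via R2 from deriv(h,f), link(f,h)
round 5: derive deriv(j,d) via R2 from deriv(j,g), link(g,d)
round 5: derive deriv(j,j) via R2 from deriv(j,g), link(g,j)
round 6: derive deriv(e,i) via R2 from deriv(e,b), link(b,i)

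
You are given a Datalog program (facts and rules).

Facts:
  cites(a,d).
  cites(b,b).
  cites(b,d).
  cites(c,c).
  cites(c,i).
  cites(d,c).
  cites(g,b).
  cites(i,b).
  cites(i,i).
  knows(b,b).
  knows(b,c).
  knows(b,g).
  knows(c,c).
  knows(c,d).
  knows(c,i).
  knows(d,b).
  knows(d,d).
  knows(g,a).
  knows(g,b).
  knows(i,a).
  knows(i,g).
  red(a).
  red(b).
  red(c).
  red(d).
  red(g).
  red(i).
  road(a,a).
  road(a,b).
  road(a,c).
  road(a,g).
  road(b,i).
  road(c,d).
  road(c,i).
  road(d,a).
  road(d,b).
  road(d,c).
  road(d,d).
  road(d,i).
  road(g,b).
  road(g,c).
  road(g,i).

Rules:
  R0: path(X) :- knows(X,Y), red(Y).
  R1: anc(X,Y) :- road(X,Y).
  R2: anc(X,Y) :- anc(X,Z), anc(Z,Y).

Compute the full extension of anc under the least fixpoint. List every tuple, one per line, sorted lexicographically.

round 1: derive anc(a,a) via R1 from road(a,a)
round 1: derive anc(a,b) via R1 from road(a,b)
round 1: derive anc(a,c) via R1 from road(a,c)
round 1: derive anc(a,g) via R1 from road(a,g)
round 1: derive anc(b,i) via R1 from road(b,i)
round 1: derive anc(c,d) via R1 from road(c,d)
round 1: derive anc(c,i) via R1 from road(c,i)
round 1: derive anc(d,a) via R1 from road(d,a)
round 1: derive anc(d,b) via R1 from road(d,b)
round 1: derive anc(d,c) via R1 from road(d,c)
round 1: derive anc(d,d) via R1 from road(d,d)
round 1: derive anc(d,i) via R1 from road(d,i)
round 1: derive anc(g,b) via R1 from road(g,b)
round 1: derive anc(g,c) via R1 from road(g,c)
round 1: derive anc(g,i) via R1 from road(g,i)
round 2: derive anc(a,d) via R2 from anc(a,c), anc(c,d)
round 2: derive anc(a,i) via R2 from anc(a,b), anc(b,i)
round 2: derive anc(c,a) via R2 from anc(c,d), anc(d,a)
round 2: derive anc(c,b) via R2 from anc(c,d), anc(d,b)
round 2: derive anc(c,c) via R2 from anc(c,d), anc(d,c)
round 2: derive anc(d,g) via R2 from anc(d,a), anc(a,g)
round 2: derive anc(g,d) via R2 from anc(g,c), anc(c,d)
round 3: derive anc(c,g) via R2 from anc(c,a), anc(a,g)
round 3: derive anc(g,a) via R2 from anc(g,c), anc(c,a)
round 3: derive anc(g,g) via R2 from anc(g,d), anc(d,g)

anc(a,a)
anc(a,b)
anc(a,c)
anc(a,d)
anc(a,g)
anc(a,i)
anc(b,i)
anc(c,a)
anc(c,b)
anc(c,c)
anc(c,d)
anc(c,g)
anc(c,i)
anc(d,a)
anc(d,b)
anc(d,c)
anc(d,d)
anc(d,g)
anc(d,i)
anc(g,a)
anc(g,b)
anc(g,c)
anc(g,d)
anc(g,g)
anc(g,i)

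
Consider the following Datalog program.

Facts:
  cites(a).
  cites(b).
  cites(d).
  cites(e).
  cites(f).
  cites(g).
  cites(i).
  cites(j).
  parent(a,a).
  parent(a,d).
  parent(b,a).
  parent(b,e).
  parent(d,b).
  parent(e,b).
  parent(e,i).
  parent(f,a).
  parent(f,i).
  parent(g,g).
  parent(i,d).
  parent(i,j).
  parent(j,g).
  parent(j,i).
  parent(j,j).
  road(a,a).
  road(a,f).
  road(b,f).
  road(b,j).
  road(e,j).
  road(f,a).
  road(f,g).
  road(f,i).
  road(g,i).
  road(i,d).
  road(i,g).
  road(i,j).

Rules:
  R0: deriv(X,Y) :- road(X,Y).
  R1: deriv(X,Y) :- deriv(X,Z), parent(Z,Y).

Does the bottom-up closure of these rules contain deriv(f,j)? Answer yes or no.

round 1: derive deriv(a,a) via R0 from road(a,a)
round 1: derive deriv(a,f) via R0 from road(a,f)
round 1: derive deriv(b,f) via R0 from road(b,f)
round 1: derive deriv(b,j) via R0 from road(b,j)
round 1: derive deriv(e,j) via R0 from road(e,j)
round 1: derive deriv(f,a) via R0 from road(f,a)
round 1: derive deriv(f,g) via R0 from road(f,g)
round 1: derive deriv(f,i) via R0 from road(f,i)
round 1: derive deriv(g,i) via R0 from road(g,i)
round 1: derive deriv(i,d) via R0 from road(i,d)
round 1: derive deriv(i,g) via R0 from road(i,g)
round 1: derive deriv(i,j) via R0 from road(i,j)
round 2: derive deriv(a,d) via R1 from deriv(a,a), parent(a,d)
round 2: derive deriv(a,i) via R1 from deriv(a,f), parent(f,i)
round 2: derive deriv(b,a) via R1 from deriv(b,f), parent(f,a)
round 2: derive deriv(b,g) via R1 from deriv(b,j), parent(j,g)
round 2: derive deriv(b,i) via R1 from deriv(b,f), parent(f,i)
round 2: derive deriv(e,g) via R1 from deriv(e,j), parent(j,g)
round 2: derive deriv(e,i) via R1 from deriv(e,j), parent(j,i)
round 2: derive deriv(f,d) via R1 from deriv(f,a), parent(a,d)
round 2: derive deriv(f,j) via R1 from deriv(f,i), parent(i,j)
round 2: derive deriv(g,d) via R1 from deriv(g,i), parent(i,d)
round 2: derive deriv(g,j) via R1 from deriv(g,i), parent(i,j)
round 2: derive deriv(i,b) via R1 from deriv(i,d), parent(d,b)
round 2: derive deriv(i,i) via R1 from deriv(i,j), parent(j,i)
round 3: derive deriv(a,b) via R1 from deriv(a,d), parent(d,b)
round 3: derive deriv(a,j) via R1 from deriv(a,i), parent(i,j)
round 3: derive deriv(b,d) via R1 from deriv(b,a), parent(a,d)
round 3: derive deriv(e,d) via R1 from deriv(e,i), parent(i,d)
round 3: derive deriv(f,b) via R1 from deriv(f,d), parent(d,b)
round 3: derive deriv(g,b) via R1 from deriv(g,d), parent(d,b)
round 3: derive deriv(g,g) via R1 from deriv(g,j), parent(j,g)
round 3: derive deriv(i,a) via R1 from deriv(i,b), parent(b,a)
round 3: derive deriv(i,e) via R1 from deriv(i,b), parent(b,e)
round 4: derive deriv(a,e) via R1 from deriv(a,b), parent(b,e)
round 4: derive deriv(a,g) via R1 from deriv(a,j), parent(j,g)
round 4: derive deriv(b,b) via R1 from deriv(b,d), parent(d,b)
round 4: derive deriv(e,b) via R1 from deriv(e,d), parent(d,b)
round 4: derive deriv(f,e) via R1 from deriv(f,b), parent(b,e)
round 4: derive deriv(g,a) via R1 from deriv(g,b), parent(b,a)
round 4: derive deriv(g,e) via R1 from deriv(g,b), parent(b,e)
round 5: derive deriv(b,e) via R1 from deriv(b,b), parent(b,e)
round 5: derive deriv(e,a) via R1 from deriv(e,b), parent(b,a)
round 5: derive deriv(e,e) via R1 from deriv(e,b), parent(b,e)

yes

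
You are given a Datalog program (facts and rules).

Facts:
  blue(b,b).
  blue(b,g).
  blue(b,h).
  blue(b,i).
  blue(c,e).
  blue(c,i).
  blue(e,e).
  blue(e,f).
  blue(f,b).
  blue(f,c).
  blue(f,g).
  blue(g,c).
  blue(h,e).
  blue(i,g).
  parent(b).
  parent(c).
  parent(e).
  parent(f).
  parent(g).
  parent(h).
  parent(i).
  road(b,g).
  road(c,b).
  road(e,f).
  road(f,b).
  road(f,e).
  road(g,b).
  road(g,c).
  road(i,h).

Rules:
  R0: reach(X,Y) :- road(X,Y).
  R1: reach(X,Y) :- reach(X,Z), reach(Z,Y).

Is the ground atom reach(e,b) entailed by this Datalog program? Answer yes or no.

yes

round 1: derive reach(b,g) via R0 from road(b,g)
round 1: derive reach(c,b) via R0 from road(c,b)
round 1: derive reach(e,f) via R0 from road(e,f)
round 1: derive reach(f,b) via R0 from road(f,b)
round 1: derive reach(f,e) via R0 from road(f,e)
round 1: derive reach(g,b) via R0 from road(g,b)
round 1: derive reach(g,c) via R0 from road(g,c)
round 1: derive reach(i,h) via R0 from road(i,h)
round 2: derive reach(b,b) via R1 from reach(b,g), reach(g,b)
round 2: derive reach(b,c) via R1 from reach(b,g), reach(g,c)
round 2: derive reach(c,g) via R1 from reach(c,b), reach(b,g)
round 2: derive reach(e,b) via R1 from reach(e,f), reach(f,b)
round 2: derive reach(e,e) via R1 from reach(e,f), reach(f,e)
round 2: derive reach(f,f) via R1 from reach(f,e), reach(e,f)
round 2: derive reach(f,g) via R1 from reach(f,b), reach(b,g)
round 2: derive reach(g,g) via R1 from reach(g,b), reach(b,g)
round 3: derive reach(c,c) via R1 from reach(c,b), reach(b,c)
round 3: derive reach(e,c) via R1 from reach(e,b), reach(b,c)
round 3: derive reach(e,g) via R1 from reach(e,b), reach(b,g)
round 3: derive reach(f,c) via R1 from reach(f,b), reach(b,c)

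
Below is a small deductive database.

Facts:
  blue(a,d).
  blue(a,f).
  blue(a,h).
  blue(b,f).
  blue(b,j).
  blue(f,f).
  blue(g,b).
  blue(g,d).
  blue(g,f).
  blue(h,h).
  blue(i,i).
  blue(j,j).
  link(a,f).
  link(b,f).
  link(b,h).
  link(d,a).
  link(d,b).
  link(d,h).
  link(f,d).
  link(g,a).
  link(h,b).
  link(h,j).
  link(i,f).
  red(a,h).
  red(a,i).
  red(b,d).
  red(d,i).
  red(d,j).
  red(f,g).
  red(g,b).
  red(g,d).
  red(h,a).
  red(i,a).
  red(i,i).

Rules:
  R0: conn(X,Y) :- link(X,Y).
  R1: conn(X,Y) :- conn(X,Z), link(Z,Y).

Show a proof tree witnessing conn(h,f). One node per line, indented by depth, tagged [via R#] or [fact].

round 1: derive conn(a,f) via R0 from link(a,f)
round 1: derive conn(b,f) via R0 from link(b,f)
round 1: derive conn(b,h) via R0 from link(b,h)
round 1: derive conn(d,a) via R0 from link(d,a)
round 1: derive conn(d,b) via R0 from link(d,b)
round 1: derive conn(d,h) via R0 from link(d,h)
round 1: derive conn(f,d) via R0 from link(f,d)
round 1: derive conn(g,a) via R0 from link(g,a)
round 1: derive conn(h,b) via R0 from link(h,b)
round 1: derive conn(h,j) via R0 from link(h,j)
round 1: derive conn(i,f) via R0 from link(i,f)
round 2: derive conn(a,d) via R1 from conn(a,f), link(f,d)
round 2: derive conn(b,b) via R1 from conn(b,h), link(h,b)
round 2: derive conn(b,d) via R1 from conn(b,f), link(f,d)
round 2: derive conn(b,j) via R1 from conn(b,h), link(h,j)
round 2: derive conn(d,f) via R1 from conn(d,a), link(a,f)
round 2: derive conn(d,j) via R1 from conn(d,h), link(h,j)
round 2: derive conn(f,a) via R1 from conn(f,d), link(d,a)
round 2: derive conn(f,b) via R1 from conn(f,d), link(d,b)
round 2: derive conn(f,h) via R1 from conn(f,d), link(d,h)
round 2: derive conn(g,f) via R1 from conn(g,a), link(a,f)
round 2: derive conn(h,f) via R1 from conn(h,b), link(b,f)
round 2: derive conn(h,h) via R1 from conn(h,b), link(b,h)
round 2: derive conn(i,d) via R1 from conn(i,f), link(f,d)
round 3: derive conn(a,a) via R1 from conn(a,d), link(d,a)
round 3: derive conn(a,b) via R1 from conn(a,d), link(d,b)
round 3: derive conn(a,h) via R1 from conn(a,d), link(d,h)
round 3: derive conn(b,a) via R1 from conn(b,d), link(d,a)
round 3: derive conn(d,d) via R1 from conn(d,f), link(f,d)
round 3: derive conn(f,f) via R1 from conn(f,a), link(a,f)
round 3: derive conn(f,j) via R1 from conn(f,h), link(h,j)
round 3: derive conn(g,d) via R1 from conn(g,f), link(f,d)
round 3: derive conn(h,d) via R1 from conn(h,f), link(f,d)
round 3: derive conn(i,a) via R1 from conn(i,d), link(d,a)
round 3: derive conn(i,b) via R1 from conn(i,d), link(d,b)
round 3: derive conn(i,h) via R1 from conn(i,d), link(d,h)
round 4: derive conn(a,j) via R1 from conn(a,h), link(h,j)
round 4: derive conn(g,b) via R1 from conn(g,d), link(d,b)
round 4: derive conn(g,h) via R1 from conn(g,d), link(d,h)
round 4: derive conn(h,a) via R1 from conn(h,d), link(d,a)
round 4: derive conn(i,j) via R1 from conn(i,h), link(h,j)
round 5: derive conn(g,j) via R1 from conn(g,h), link(h,j)

conn(h,f)  [via R1]
  conn(h,b)  [via R0]
    link(h,b)  [fact]
  link(b,f)  [fact]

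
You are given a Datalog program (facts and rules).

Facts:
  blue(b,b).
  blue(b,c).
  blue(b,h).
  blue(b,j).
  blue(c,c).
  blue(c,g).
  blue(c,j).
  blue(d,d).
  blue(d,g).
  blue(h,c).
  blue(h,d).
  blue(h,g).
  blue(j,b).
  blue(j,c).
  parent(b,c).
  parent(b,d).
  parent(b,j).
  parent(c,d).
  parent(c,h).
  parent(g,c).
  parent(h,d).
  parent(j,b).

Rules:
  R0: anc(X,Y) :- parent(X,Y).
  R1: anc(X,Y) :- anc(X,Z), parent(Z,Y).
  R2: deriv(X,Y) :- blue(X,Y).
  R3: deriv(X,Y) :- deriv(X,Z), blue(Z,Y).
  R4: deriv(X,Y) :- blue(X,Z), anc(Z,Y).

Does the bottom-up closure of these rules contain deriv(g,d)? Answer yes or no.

no

round 1: derive anc(b,c) via R0 from parent(b,c)
round 1: derive anc(b,d) via R0 from parent(b,d)
round 1: derive anc(b,j) via R0 from parent(b,j)
round 1: derive anc(c,d) via R0 from parent(c,d)
round 1: derive anc(c,h) via R0 from parent(c,h)
round 1: derive anc(g,c) via R0 from parent(g,c)
round 1: derive anc(h,d) via R0 from parent(h,d)
round 1: derive anc(j,b) via R0 from parent(j,b)
round 1: derive deriv(b,b) via R2 from blue(b,b)
round 1: derive deriv(b,c) via R2 from blue(b,c)
round 1: derive deriv(b,h) via R2 from blue(b,h)
round 1: derive deriv(b,j) via R2 from blue(b,j)
round 1: derive deriv(c,c) via R2 from blue(c,c)
round 1: derive deriv(c,g) via R2 from blue(c,g)
round 1: derive deriv(c,j) via R2 from blue(c,j)
round 1: derive deriv(d,d) via R2 from blue(d,d)
round 1: derive deriv(d,g) via R2 from blue(d,g)
round 1: derive deriv(h,c) via R2 from blue(h,c)
round 1: derive deriv(h,d) via R2 from blue(h,d)
round 1: derive deriv(h,g) via R2 from blue(h,g)
round 1: derive deriv(j,b) via R2 from blue(j,b)
round 1: derive deriv(j,c) via R2 from blue(j,c)
round 2: derive anc(b,b) via R1 from anc(b,j), parent(j,b)
round 2: derive anc(b,h) via R1 from anc(b,c), parent(c,h)
round 2: derive anc(g,d) via R1 from anc(g,c), parent(c,d)
round 2: derive anc(g,h) via R1 from anc(g,c), parent(c,h)
round 2: derive anc(j,c) via R1 from anc(j,b), parent(b,c)
round 2: derive anc(j,d) via R1 from anc(j,b), parent(b,d)
round 2: derive anc(j,j) via R1 from anc(j,b), parent(b,j)
round 2: derive deriv(b,d) via R3 from deriv(b,h), blue(h,d)
round 2: derive deriv(b,g) via R3 from deriv(b,c), blue(c,g)
round 2: derive deriv(c,b) via R3 from deriv(c,j), blue(j,b)
round 2: derive deriv(h,j) via R3 from deriv(h,c), blue(c,j)
round 2: derive deriv(j,g) via R3 from deriv(j,c), blue(c,g)
round 2: derive deriv(j,h) via R3 from deriv(j,b), blue(b,h)
round 2: derive deriv(j,j) via R3 from deriv(j,b), blue(b,j)
round 2: derive deriv(c,d) via R4 from blue(c,c), anc(c,d)
round 2: derive deriv(c,h) via R4 from blue(c,c), anc(c,h)
round 2: derive deriv(d,c) via R4 from blue(d,g), anc(g,c)
round 2: derive deriv(h,h) via R4 from blue(h,c), anc(c,h)
round 2: derive deriv(j,d) via R4 from blue(j,b), anc(b,d)
round 3: derive anc(j,h) via R1 from anc(j,c), parent(c,h)
round 3: derive deriv(d,j) via R3 from deriv(d,c), blue(c,j)
round 3: derive deriv(h,b) via R3 from deriv(h,j), blue(j,b)
round 3: derive deriv(d,h) via R4 from blue(d,g), anc(g,h)
round 4: derive deriv(d,b) via R3 from deriv(d,j), blue(j,b)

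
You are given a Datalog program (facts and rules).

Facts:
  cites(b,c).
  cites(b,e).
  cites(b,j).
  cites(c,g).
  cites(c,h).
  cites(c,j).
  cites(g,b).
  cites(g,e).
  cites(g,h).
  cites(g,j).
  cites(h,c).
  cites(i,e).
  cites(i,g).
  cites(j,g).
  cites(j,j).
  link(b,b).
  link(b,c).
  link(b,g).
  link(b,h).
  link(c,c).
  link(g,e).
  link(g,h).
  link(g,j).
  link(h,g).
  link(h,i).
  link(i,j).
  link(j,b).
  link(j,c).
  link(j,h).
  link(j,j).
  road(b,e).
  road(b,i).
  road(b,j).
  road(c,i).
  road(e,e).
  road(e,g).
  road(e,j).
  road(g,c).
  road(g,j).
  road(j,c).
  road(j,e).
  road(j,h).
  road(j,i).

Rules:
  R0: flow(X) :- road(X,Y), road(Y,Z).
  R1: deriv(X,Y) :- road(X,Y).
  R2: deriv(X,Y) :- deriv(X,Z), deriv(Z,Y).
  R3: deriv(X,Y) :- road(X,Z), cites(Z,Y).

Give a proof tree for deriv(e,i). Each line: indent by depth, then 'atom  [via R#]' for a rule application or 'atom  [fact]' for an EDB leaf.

deriv(e,i)  [via R2]
  deriv(e,b)  [via R3]
    road(e,g)  [fact]
    cites(g,b)  [fact]
  deriv(b,i)  [via R1]
    road(b,i)  [fact]

round 1: derive deriv(b,e) via R1 from road(b,e)
round 1: derive deriv(b,i) via R1 from road(b,i)
round 1: derive deriv(b,j) via R1 from road(b,j)
round 1: derive deriv(c,i) via R1 from road(c,i)
round 1: derive deriv(e,e) via R1 from road(e,e)
round 1: derive deriv(e,g) via R1 from road(e,g)
round 1: derive deriv(e,j) via R1 from road(e,j)
round 1: derive deriv(g,c) via R1 from road(g,c)
round 1: derive deriv(g,j) via R1 from road(g,j)
round 1: derive deriv(j,c) via R1 from road(j,c)
round 1: derive deriv(j,e) via R1 from road(j,e)
round 1: derive deriv(j,h) via R1 from road(j,h)
round 1: derive deriv(j,i) via R1 from road(j,i)
round 1: derive deriv(b,g) via R3 from road(b,i), cites(i,g)
round 1: derive deriv(c,e) via R3 from road(c,i), cites(i,e)
round 1: derive deriv(c,g) via R3 from road(c,i), cites(i,g)
round 1: derive deriv(e,b) via R3 from road(e,g), cites(g,b)
round 1: derive deriv(e,h) via R3 from road(e,g), cites(g,h)
round 1: derive deriv(g,g) via R3 from road(g,c), cites(c,g)
round 1: derive deriv(g,h) via R3 from road(g,c), cites(c,h)
round 1: derive deriv(j,g) via R3 from road(j,c), cites(c,g)
round 1: derive deriv(j,j) via R3 from road(j,c), cites(c,j)
round 2: derive deriv(b,b) via R2 from deriv(b,e), deriv(e,b)
round 2: derive deriv(b,c) via R2 from deriv(b,g), deriv(g,c)
round 2: derive deriv(b,h) via R2 from deriv(b,e), deriv(e,h)
round 2: derive deriv(c,b) via R2 from deriv(c,e), deriv(e,b)
round 2: derive deriv(c,c) via R2 from deriv(c,g), deriv(g,c)
round 2: derive deriv(c,h) via R2 from deriv(c,e), deriv(e,h)
round 2: derive deriv(c,j) via R2 from deriv(c,e), deriv(e,j)
round 2: derive deriv(e,c) via R2 from deriv(e,g), deriv(g,c)
round 2: derive deriv(e,i) via R2 from deriv(e,b), deriv(b,i)
round 2: derive deriv(g,e) via R2 from deriv(g,c), deriv(c,e)
round 2: derive deriv(g,i) via R2 from deriv(g,c), deriv(c,i)
round 2: derive deriv(j,b) via R2 from deriv(j,e), deriv(e,b)
round 3: derive deriv(g,b) via R2 from deriv(g,c), deriv(c,b)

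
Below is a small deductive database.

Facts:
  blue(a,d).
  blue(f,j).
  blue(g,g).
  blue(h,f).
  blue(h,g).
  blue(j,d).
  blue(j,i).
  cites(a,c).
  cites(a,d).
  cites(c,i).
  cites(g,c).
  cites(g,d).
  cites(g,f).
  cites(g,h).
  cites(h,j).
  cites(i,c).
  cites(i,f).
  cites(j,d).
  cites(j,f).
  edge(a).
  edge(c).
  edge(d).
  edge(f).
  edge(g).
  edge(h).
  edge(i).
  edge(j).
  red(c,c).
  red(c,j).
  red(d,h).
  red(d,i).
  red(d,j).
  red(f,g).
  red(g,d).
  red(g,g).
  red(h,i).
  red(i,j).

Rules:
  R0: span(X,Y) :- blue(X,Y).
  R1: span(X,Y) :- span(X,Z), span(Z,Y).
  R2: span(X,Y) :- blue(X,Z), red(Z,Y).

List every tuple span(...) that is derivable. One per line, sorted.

round 1: derive span(a,d) via R0 from blue(a,d)
round 1: derive span(f,j) via R0 from blue(f,j)
round 1: derive span(g,g) via R0 from blue(g,g)
round 1: derive span(h,f) via R0 from blue(h,f)
round 1: derive span(h,g) via R0 from blue(h,g)
round 1: derive span(j,d) via R0 from blue(j,d)
round 1: derive span(j,i) via R0 from blue(j,i)
round 1: derive span(a,h) via R2 from blue(a,d), red(d,h)
round 1: derive span(a,i) via R2 from blue(a,d), red(d,i)
round 1: derive span(a,j) via R2 from blue(a,d), red(d,j)
round 1: derive span(g,d) via R2 from blue(g,g), red(g,d)
round 1: derive span(h,d) via R2 from blue(h,g), red(g,d)
round 1: derive span(j,h) via R2 from blue(j,d), red(d,h)
round 1: derive span(j,j) via R2 from blue(j,d), red(d,j)
round 2: derive span(a,f) via R1 from span(a,h), span(h,f)
round 2: derive span(a,g) via R1 from span(a,h), span(h,g)
round 2: derive span(f,d) via R1 from span(f,j), span(j,d)
round 2: derive span(f,h) via R1 from span(f,j), span(j,h)
round 2: derive span(f,i) via R1 from span(f,j), span(j,i)
round 2: derive span(h,j) via R1 from span(h,f), span(f,j)
round 2: derive span(j,f) via R1 from span(j,h), span(h,f)
round 2: derive span(j,g) via R1 from span(j,h), span(h,g)
round 3: derive span(f,f) via R1 from span(f,h), span(h,f)
round 3: derive span(f,g) via R1 from span(f,h), span(h,g)
round 3: derive span(h,h) via R1 from span(h,f), span(f,h)
round 3: derive span(h,i) via R1 from span(h,f), span(f,i)

span(a,d)
span(a,f)
span(a,g)
span(a,h)
span(a,i)
span(a,j)
span(f,d)
span(f,f)
span(f,g)
span(f,h)
span(f,i)
span(f,j)
span(g,d)
span(g,g)
span(h,d)
span(h,f)
span(h,g)
span(h,h)
span(h,i)
span(h,j)
span(j,d)
span(j,f)
span(j,g)
span(j,h)
span(j,i)
span(j,j)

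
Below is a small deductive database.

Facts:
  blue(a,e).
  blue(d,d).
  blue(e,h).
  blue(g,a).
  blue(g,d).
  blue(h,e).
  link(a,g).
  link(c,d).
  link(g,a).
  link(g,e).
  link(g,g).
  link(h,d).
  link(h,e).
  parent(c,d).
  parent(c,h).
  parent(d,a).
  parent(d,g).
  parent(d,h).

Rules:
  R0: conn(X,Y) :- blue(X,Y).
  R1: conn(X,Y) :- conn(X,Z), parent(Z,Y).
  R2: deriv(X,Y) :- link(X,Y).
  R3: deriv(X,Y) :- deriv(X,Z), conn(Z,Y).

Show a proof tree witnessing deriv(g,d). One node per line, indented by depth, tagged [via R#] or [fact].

round 1: derive conn(a,e) via R0 from blue(a,e)
round 1: derive conn(d,d) via R0 from blue(d,d)
round 1: derive conn(e,h) via R0 from blue(e,h)
round 1: derive conn(g,a) via R0 from blue(g,a)
round 1: derive conn(g,d) via R0 from blue(g,d)
round 1: derive conn(h,e) via R0 from blue(h,e)
round 1: derive deriv(a,g) via R2 from link(a,g)
round 1: derive deriv(c,d) via R2 from link(c,d)
round 1: derive deriv(g,a) via R2 from link(g,a)
round 1: derive deriv(g,e) via R2 from link(g,e)
round 1: derive deriv(g,g) via R2 from link(g,g)
round 1: derive deriv(h,d) via R2 from link(h,d)
round 1: derive deriv(h,e) via R2 from link(h,e)
round 2: derive conn(d,a) via R1 from conn(d,d), parent(d,a)
round 2: derive conn(d,g) via R1 from conn(d,d), parent(d,g)
round 2: derive conn(d,h) via R1 from conn(d,d), parent(d,h)
round 2: derive conn(g,g) via R1 from conn(g,d), parent(d,g)
round 2: derive conn(g,h) via R1 from conn(g,d), parent(d,h)
round 2: derive deriv(a,a) via R3 from deriv(a,g), conn(g,a)
round 2: derive deriv(a,d) via R3 from deriv(a,g), conn(g,d)
round 2: derive deriv(g,d) via R3 from deriv(g,g), conn(g,d)
round 2: derive deriv(g,h) via R3 from deriv(g,e), conn(e,h)
round 2: derive deriv(h,h) via R3 from deriv(h,e), conn(e,h)
round 3: derive deriv(a,e) via R3 from deriv(a,a), conn(a,e)
round 3: derive deriv(a,h) via R3 from deriv(a,d), conn(d,h)
round 3: derive deriv(c,a) via R3 from deriv(c,d), conn(d,a)
round 3: derive deriv(c,g) via R3 from deriv(c,d), conn(d,g)
round 3: derive deriv(c,h) via R3 from deriv(c,d), conn(d,h)
round 3: derive deriv(h,a) via R3 from deriv(h,d), conn(d,a)
round 3: derive deriv(h,g) via R3 from deriv(h,d), conn(d,g)
round 4: derive deriv(c,e) via R3 from deriv(c,a), conn(a,e)

deriv(g,d)  [via R3]
  deriv(g,g)  [via R2]
    link(g,g)  [fact]
  conn(g,d)  [via R0]
    blue(g,d)  [fact]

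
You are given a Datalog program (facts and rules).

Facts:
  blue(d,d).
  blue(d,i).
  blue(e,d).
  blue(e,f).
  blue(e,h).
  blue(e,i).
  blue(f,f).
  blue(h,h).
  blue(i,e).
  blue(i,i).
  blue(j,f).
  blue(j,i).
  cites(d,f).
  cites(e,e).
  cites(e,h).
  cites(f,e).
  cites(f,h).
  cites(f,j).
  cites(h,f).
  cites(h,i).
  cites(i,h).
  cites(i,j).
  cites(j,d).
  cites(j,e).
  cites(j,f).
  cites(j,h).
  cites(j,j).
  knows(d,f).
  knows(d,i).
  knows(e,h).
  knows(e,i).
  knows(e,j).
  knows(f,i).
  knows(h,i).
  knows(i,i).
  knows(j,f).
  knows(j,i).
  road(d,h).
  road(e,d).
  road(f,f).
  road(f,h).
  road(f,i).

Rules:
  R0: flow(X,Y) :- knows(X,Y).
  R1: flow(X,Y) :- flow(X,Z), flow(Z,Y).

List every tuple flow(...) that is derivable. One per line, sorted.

round 1: derive flow(d,f) via R0 from knows(d,f)
round 1: derive flow(d,i) via R0 from knows(d,i)
round 1: derive flow(e,h) via R0 from knows(e,h)
round 1: derive flow(e,i) via R0 from knows(e,i)
round 1: derive flow(e,j) via R0 from knows(e,j)
round 1: derive flow(f,i) via R0 from knows(f,i)
round 1: derive flow(h,i) via R0 from knows(h,i)
round 1: derive flow(i,i) via R0 from knows(i,i)
round 1: derive flow(j,f) via R0 from knows(j,f)
round 1: derive flow(j,i) via R0 from knows(j,i)
round 2: derive flow(e,f) via R1 from flow(e,j), flow(j,f)

flow(d,f)
flow(d,i)
flow(e,f)
flow(e,h)
flow(e,i)
flow(e,j)
flow(f,i)
flow(h,i)
flow(i,i)
flow(j,f)
flow(j,i)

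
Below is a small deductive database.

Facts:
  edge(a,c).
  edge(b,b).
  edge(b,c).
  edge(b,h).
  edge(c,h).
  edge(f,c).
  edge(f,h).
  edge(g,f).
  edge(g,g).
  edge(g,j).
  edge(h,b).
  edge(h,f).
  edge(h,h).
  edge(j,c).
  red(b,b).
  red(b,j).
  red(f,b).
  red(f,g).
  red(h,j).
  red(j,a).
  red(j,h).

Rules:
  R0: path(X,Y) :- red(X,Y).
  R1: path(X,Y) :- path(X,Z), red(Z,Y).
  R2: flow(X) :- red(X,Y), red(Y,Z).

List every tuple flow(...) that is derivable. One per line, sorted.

round 1: derive flow(b) via R2 from red(b,b), red(b,b)
round 1: derive flow(f) via R2 from red(f,b), red(b,b)
round 1: derive flow(h) via R2 from red(h,j), red(j,a)
round 1: derive flow(j) via R2 from red(j,h), red(h,j)

flow(b)
flow(f)
flow(h)
flow(j)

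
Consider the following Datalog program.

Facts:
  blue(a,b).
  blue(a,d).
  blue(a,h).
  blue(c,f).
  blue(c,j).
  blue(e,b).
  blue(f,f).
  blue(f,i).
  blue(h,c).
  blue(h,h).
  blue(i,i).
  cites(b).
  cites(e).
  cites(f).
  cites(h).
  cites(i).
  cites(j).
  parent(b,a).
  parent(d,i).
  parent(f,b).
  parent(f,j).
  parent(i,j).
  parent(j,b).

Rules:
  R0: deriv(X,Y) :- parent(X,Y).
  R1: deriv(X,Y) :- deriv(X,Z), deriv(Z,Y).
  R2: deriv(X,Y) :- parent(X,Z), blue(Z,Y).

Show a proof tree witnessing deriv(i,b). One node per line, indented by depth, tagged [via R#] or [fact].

round 1: derive deriv(b,a) via R0 from parent(b,a)
round 1: derive deriv(d,i) via R0 from parent(d,i)
round 1: derive deriv(f,b) via R0 from parent(f,b)
round 1: derive deriv(f,j) via R0 from parent(f,j)
round 1: derive deriv(i,j) via R0 from parent(i,j)
round 1: derive deriv(j,b) via R0 from parent(j,b)
round 1: derive deriv(b,b) via R2 from parent(b,a), blue(a,b)
round 1: derive deriv(b,d) via R2 from parent(b,a), blue(a,d)
round 1: derive deriv(b,h) via R2 from parent(b,a), blue(a,h)
round 2: derive deriv(b,i) via R1 from deriv(b,d), deriv(d,i)
round 2: derive deriv(d,j) via R1 from deriv(d,i), deriv(i,j)
round 2: derive deriv(f,a) via R1 from deriv(f,b), deriv(b,a)
round 2: derive deriv(f,d) via R1 from deriv(f,b), deriv(b,d)
round 2: derive deriv(f,h) via R1 from deriv(f,b), deriv(b,h)
round 2: derive deriv(i,b) via R1 from deriv(i,j), deriv(j,b)
round 2: derive deriv(j,a) via R1 from deriv(j,b), deriv(b,a)
round 2: derive deriv(j,d) via R1 from deriv(j,b), deriv(b,d)
round 2: derive deriv(j,h) via R1 from deriv(j,b), deriv(b,h)
round 3: derive deriv(b,j) via R1 from deriv(b,d), deriv(d,j)
round 3: derive deriv(d,a) via R1 from deriv(d,j), deriv(j,a)
round 3: derive deriv(d,b) via R1 from deriv(d,i), deriv(i,b)
round 3: derive deriv(d,d) via R1 from deriv(d,j), deriv(j,d)
round 3: derive deriv(d,h) via R1 from deriv(d,j), deriv(j,h)
round 3: derive deriv(f,i) via R1 from deriv(f,b), deriv(b,i)
round 3: derive deriv(i,a) via R1 from deriv(i,b), deriv(b,a)
round 3: derive deriv(i,d) via R1 from deriv(i,b), deriv(b,d)
round 3: derive deriv(i,h) via R1 from deriv(i,b), deriv(b,h)
round 3: derive deriv(i,i) via R1 from deriv(i,b), deriv(b,i)
round 3: derive deriv(j,i) via R1 from deriv(j,b), deriv(b,i)
round 3: derive deriv(j,j) via R1 from deriv(j,d), deriv(d,j)

deriv(i,b)  [via R1]
  deriv(i,j)  [via R0]
    parent(i,j)  [fact]
  deriv(j,b)  [via R0]
    parent(j,b)  [fact]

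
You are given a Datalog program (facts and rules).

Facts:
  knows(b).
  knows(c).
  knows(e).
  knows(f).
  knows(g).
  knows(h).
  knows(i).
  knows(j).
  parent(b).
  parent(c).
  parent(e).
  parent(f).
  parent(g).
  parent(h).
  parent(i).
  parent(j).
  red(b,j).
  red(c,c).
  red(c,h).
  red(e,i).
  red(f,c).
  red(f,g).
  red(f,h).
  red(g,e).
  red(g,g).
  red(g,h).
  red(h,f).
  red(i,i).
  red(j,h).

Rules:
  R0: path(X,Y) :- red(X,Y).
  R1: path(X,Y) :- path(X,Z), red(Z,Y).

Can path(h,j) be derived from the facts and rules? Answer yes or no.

no

round 1: derive path(b,j) via R0 from red(b,j)
round 1: derive path(c,c) via R0 from red(c,c)
round 1: derive path(c,h) via R0 from red(c,h)
round 1: derive path(e,i) via R0 from red(e,i)
round 1: derive path(f,c) via R0 from red(f,c)
round 1: derive path(f,g) via R0 from red(f,g)
round 1: derive path(f,h) via R0 from red(f,h)
round 1: derive path(g,e) via R0 from red(g,e)
round 1: derive path(g,g) via R0 from red(g,g)
round 1: derive path(g,h) via R0 from red(g,h)
round 1: derive path(h,f) via R0 from red(h,f)
round 1: derive path(i,i) via R0 from red(i,i)
round 1: derive path(j,h) via R0 from red(j,h)
round 2: derive path(b,h) via R1 from path(b,j), red(j,h)
round 2: derive path(c,f) via R1 from path(c,h), red(h,f)
round 2: derive path(f,e) via R1 from path(f,g), red(g,e)
round 2: derive path(f,f) via R1 from path(f,h), red(h,f)
round 2: derive path(g,f) via R1 from path(g,h), red(h,f)
round 2: derive path(g,i) via R1 from path(g,e), red(e,i)
round 2: derive path(h,c) via R1 from path(h,f), red(f,c)
round 2: derive path(h,g) via R1 from path(h,f), red(f,g)
round 2: derive path(h,h) via R1 from path(h,f), red(f,h)
round 2: derive path(j,f) via R1 from path(j,h), red(h,f)
round 3: derive path(b,f) via R1 from path(b,h), red(h,f)
round 3: derive path(c,g) via R1 from path(c,f), red(f,g)
round 3: derive path(f,i) via R1 from path(f,e), red(e,i)
round 3: derive path(g,c) via R1 from path(g,f), red(f,c)
round 3: derive path(h,e) via R1 from path(h,g), red(g,e)
round 3: derive path(j,c) via R1 from path(j,f), red(f,c)
round 3: derive path(j,g) via R1 from path(j,f), red(f,g)
round 4: derive path(b,c) via R1 from path(b,f), red(f,c)
round 4: derive path(b,g) via R1 from path(b,f), red(f,g)
round 4: derive path(c,e) via R1 from path(c,g), red(g,e)
round 4: derive path(h,i) via R1 from path(h,e), red(e,i)
round 4: derive path(j,e) via R1 from path(j,g), red(g,e)
round 5: derive path(b,e) via R1 from path(b,g), red(g,e)
round 5: derive path(c,i) via R1 from path(c,e), red(e,i)
round 5: derive path(j,i) via R1 from path(j,e), red(e,i)
round 6: derive path(b,i) via R1 from path(b,e), red(e,i)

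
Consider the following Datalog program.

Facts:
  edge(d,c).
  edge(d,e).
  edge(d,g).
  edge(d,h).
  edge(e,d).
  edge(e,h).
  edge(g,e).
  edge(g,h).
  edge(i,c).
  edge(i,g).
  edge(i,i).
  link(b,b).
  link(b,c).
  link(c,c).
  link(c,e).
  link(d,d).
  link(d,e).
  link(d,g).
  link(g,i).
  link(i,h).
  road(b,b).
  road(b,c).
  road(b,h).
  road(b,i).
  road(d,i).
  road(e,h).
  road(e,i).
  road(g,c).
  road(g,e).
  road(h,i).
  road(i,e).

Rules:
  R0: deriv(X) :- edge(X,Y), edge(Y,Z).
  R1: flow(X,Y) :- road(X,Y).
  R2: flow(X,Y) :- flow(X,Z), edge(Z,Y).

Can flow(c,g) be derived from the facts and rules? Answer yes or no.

round 1: derive flow(b,b) via R1 from road(b,b)
round 1: derive flow(b,c) via R1 from road(b,c)
round 1: derive flow(b,h) via R1 from road(b,h)
round 1: derive flow(b,i) via R1 from road(b,i)
round 1: derive flow(d,i) via R1 from road(d,i)
round 1: derive flow(e,h) via R1 from road(e,h)
round 1: derive flow(e,i) via R1 from road(e,i)
round 1: derive flow(g,c) via R1 from road(g,c)
round 1: derive flow(g,e) via R1 from road(g,e)
round 1: derive flow(h,i) via R1 from road(h,i)
round 1: derive flow(i,e) via R1 from road(i,e)
round 2: derive flow(b,g) via R2 from flow(b,i), edge(i,g)
round 2: derive flow(d,c) via R2 from flow(d,i), edge(i,c)
round 2: derive flow(d,g) via R2 from flow(d,i), edge(i,g)
round 2: derive flow(e,c) via R2 from flow(e,i), edge(i,c)
round 2: derive flow(e,g) via R2 from flow(e,i), edge(i,g)
round 2: derive flow(g,d) via R2 from flow(g,e), edge(e,d)
round 2: derive flow(g,h) via R2 from flow(g,e), edge(e,h)
round 2: derive flow(h,c) via R2 from flow(h,i), edge(i,c)
round 2: derive flow(h,g) via R2 from flow(h,i), edge(i,g)
round 2: derive flow(i,d) via R2 from flow(i,e), edge(e,d)
round 2: derive flow(i,h) via R2 from flow(i,e), edge(e,h)
round 3: derive flow(b,e) via R2 from flow(b,g), edge(g,e)
round 3: derive flow(d,e) via R2 from flow(d,g), edge(g,e)
round 3: derive flow(d,h) via R2 from flow(d,g), edge(g,h)
round 3: derive flow(e,e) via R2 from flow(e,g), edge(g,e)
round 3: derive flow(g,g) via R2 from flow(g,d), edge(d,g)
round 3: derive flow(h,e) via R2 from flow(h,g), edge(g,e)
round 3: derive flow(h,h) via R2 from flow(h,g), edge(g,h)
round 3: derive flow(i,c) via R2 from flow(i,d), edge(d,c)
round 3: derive flow(i,g) via R2 from flow(i,d), edge(d,g)
round 4: derive flow(b,d) via R2 from flow(b,e), edge(e,d)
round 4: derive flow(d,d) via R2 from flow(d,e), edge(e,d)
round 4: derive flow(e,d) via R2 from flow(e,e), edge(e,d)
round 4: derive flow(h,d) via R2 from flow(h,e), edge(e,d)

no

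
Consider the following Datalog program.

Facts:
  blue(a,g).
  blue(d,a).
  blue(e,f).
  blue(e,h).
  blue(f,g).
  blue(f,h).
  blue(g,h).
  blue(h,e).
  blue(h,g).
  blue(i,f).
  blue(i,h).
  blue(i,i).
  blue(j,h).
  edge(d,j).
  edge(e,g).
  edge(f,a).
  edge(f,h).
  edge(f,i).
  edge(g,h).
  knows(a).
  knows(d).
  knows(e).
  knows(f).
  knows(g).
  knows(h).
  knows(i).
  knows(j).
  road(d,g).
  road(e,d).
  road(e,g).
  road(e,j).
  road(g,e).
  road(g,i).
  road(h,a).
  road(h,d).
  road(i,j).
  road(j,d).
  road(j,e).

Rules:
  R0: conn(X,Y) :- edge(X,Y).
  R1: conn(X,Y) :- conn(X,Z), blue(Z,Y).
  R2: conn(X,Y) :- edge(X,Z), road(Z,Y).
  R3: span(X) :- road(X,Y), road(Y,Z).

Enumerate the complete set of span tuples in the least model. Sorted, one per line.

span(d)
span(e)
span(g)
span(h)
span(i)
span(j)

round 1: derive span(d) via R3 from road(d,g), road(g,e)
round 1: derive span(e) via R3 from road(e,d), road(d,g)
round 1: derive span(g) via R3 from road(g,e), road(e,d)
round 1: derive span(h) via R3 from road(h,d), road(d,g)
round 1: derive span(i) via R3 from road(i,j), road(j,d)
round 1: derive span(j) via R3 from road(j,d), road(d,g)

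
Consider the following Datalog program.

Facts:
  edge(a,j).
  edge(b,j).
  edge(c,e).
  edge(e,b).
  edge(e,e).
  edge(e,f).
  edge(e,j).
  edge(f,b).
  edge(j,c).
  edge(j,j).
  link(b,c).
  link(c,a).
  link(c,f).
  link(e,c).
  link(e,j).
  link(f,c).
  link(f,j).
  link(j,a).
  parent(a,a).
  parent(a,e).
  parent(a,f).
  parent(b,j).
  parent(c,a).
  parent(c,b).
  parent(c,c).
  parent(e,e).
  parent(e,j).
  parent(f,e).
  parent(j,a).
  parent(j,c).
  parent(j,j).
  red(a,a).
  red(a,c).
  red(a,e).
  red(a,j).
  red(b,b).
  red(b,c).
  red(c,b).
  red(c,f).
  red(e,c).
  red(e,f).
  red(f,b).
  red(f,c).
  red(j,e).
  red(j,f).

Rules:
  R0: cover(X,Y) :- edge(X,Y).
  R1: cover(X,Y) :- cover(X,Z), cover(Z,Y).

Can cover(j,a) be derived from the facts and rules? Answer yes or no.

no

round 1: derive cover(a,j) via R0 from edge(a,j)
round 1: derive cover(b,j) via R0 from edge(b,j)
round 1: derive cover(c,e) via R0 from edge(c,e)
round 1: derive cover(e,b) via R0 from edge(e,b)
round 1: derive cover(e,e) via R0 from edge(e,e)
round 1: derive cover(e,f) via R0 from edge(e,f)
round 1: derive cover(e,j) via R0 from edge(e,j)
round 1: derive cover(f,b) via R0 from edge(f,b)
round 1: derive cover(j,c) via R0 from edge(j,c)
round 1: derive cover(j,j) via R0 from edge(j,j)
round 2: derive cover(a,c) via R1 from cover(a,j), cover(j,c)
round 2: derive cover(b,c) via R1 from cover(b,j), cover(j,c)
round 2: derive cover(c,b) via R1 from cover(c,e), cover(e,b)
round 2: derive cover(c,f) via R1 from cover(c,e), cover(e,f)
round 2: derive cover(c,j) via R1 from cover(c,e), cover(e,j)
round 2: derive cover(e,c) via R1 from cover(e,j), cover(j,c)
round 2: derive cover(f,j) via R1 from cover(f,b), cover(b,j)
round 2: derive cover(j,e) via R1 from cover(j,c), cover(c,e)
round 3: derive cover(a,b) via R1 from cover(a,c), cover(c,b)
round 3: derive cover(a,e) via R1 from cover(a,c), cover(c,e)
round 3: derive cover(a,f) via R1 from cover(a,c), cover(c,f)
round 3: derive cover(b,b) via R1 from cover(b,c), cover(c,b)
round 3: derive cover(b,e) via R1 from cover(b,c), cover(c,e)
round 3: derive cover(b,f) via R1 from cover(b,c), cover(c,f)
round 3: derive cover(c,c) via R1 from cover(c,b), cover(b,c)
round 3: derive cover(f,c) via R1 from cover(f,b), cover(b,c)
round 3: derive cover(f,e) via R1 from cover(f,j), cover(j,e)
round 3: derive cover(j,b) via R1 from cover(j,c), cover(c,b)
round 3: derive cover(j,f) via R1 from cover(j,c), cover(c,f)
round 4: derive cover(f,f) via R1 from cover(f,b), cover(b,f)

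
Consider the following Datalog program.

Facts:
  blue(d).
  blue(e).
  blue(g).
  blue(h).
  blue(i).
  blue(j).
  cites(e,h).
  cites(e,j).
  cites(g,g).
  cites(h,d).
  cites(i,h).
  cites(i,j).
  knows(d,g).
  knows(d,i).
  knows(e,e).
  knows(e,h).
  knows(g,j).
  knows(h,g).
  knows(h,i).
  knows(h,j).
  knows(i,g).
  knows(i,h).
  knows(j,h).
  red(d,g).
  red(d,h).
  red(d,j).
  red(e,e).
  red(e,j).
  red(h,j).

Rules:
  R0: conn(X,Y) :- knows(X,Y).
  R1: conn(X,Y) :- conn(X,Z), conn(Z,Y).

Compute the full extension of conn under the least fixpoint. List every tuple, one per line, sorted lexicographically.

conn(d,g)
conn(d,h)
conn(d,i)
conn(d,j)
conn(e,e)
conn(e,g)
conn(e,h)
conn(e,i)
conn(e,j)
conn(g,g)
conn(g,h)
conn(g,i)
conn(g,j)
conn(h,g)
conn(h,h)
conn(h,i)
conn(h,j)
conn(i,g)
conn(i,h)
conn(i,i)
conn(i,j)
conn(j,g)
conn(j,h)
conn(j,i)
conn(j,j)

round 1: derive conn(d,g) via R0 from knows(d,g)
round 1: derive conn(d,i) via R0 from knows(d,i)
round 1: derive conn(e,e) via R0 from knows(e,e)
round 1: derive conn(e,h) via R0 from knows(e,h)
round 1: derive conn(g,j) via R0 from knows(g,j)
round 1: derive conn(h,g) via R0 from knows(h,g)
round 1: derive conn(h,i) via R0 from knows(h,i)
round 1: derive conn(h,j) via R0 from knows(h,j)
round 1: derive conn(i,g) via R0 from knows(i,g)
round 1: derive conn(i,h) via R0 from knows(i,h)
round 1: derive conn(j,h) via R0 from knows(j,h)
round 2: derive conn(d,h) via R1 from conn(d,i), conn(i,h)
round 2: derive conn(d,j) via R1 from conn(d,g), conn(g,j)
round 2: derive conn(e,g) via R1 from conn(e,h), conn(h,g)
round 2: derive conn(e,i) via R1 from conn(e,h), conn(h,i)
round 2: derive conn(e,j) via R1 from conn(e,h), conn(h,j)
round 2: derive conn(g,h) via R1 from conn(g,j), conn(j,h)
round 2: derive conn(h,h) via R1 from conn(h,i), conn(i,h)
round 2: derive conn(i,i) via R1 from conn(i,h), conn(h,i)
round 2: derive conn(i,j) via R1 from conn(i,g), conn(g,j)
round 2: derive conn(j,g) via R1 from conn(j,h), conn(h,g)
round 2: derive conn(j,i) via R1 from conn(j,h), conn(h,i)
round 2: derive conn(j,j) via R1 from conn(j,h), conn(h,j)
round 3: derive conn(g,g) via R1 from conn(g,h), conn(h,g)
round 3: derive conn(g,i) via R1 from conn(g,h), conn(h,i)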